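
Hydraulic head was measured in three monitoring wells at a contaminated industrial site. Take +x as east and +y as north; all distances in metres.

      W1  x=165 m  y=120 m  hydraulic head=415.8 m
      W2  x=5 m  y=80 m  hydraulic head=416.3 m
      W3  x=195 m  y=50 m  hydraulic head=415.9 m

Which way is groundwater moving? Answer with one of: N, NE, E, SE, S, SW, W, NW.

Three-point gradient (reference W1): Δ to W2 = (-160, -40, +0.5), Δ to W3 = (30, -70, +0.1).
∂h/∂x = -0.002500, ∂h/∂y = -0.002500 (det = 12400).
Flow = −∇h = (+0.002500 east, +0.002500 north), which points northeast.

NE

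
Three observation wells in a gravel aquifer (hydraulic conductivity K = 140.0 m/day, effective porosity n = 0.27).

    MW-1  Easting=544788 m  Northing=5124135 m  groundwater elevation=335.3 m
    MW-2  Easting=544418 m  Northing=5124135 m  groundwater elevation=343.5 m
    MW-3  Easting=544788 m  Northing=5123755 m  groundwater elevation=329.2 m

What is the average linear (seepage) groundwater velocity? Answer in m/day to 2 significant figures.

14 m/day

∂h/∂x = (343.5 − 335.3) / (544418 − 544788) = -0.02216
∂h/∂y = (329.2 − 335.3) / (5123755 − 5124135) = +0.01605
|∇h| = √(-0.02216² + 0.01605²) = 0.02736
Seepage velocity v = K·i/n = 140.0 × 0.02736 / 0.27 = 14.19 m/day.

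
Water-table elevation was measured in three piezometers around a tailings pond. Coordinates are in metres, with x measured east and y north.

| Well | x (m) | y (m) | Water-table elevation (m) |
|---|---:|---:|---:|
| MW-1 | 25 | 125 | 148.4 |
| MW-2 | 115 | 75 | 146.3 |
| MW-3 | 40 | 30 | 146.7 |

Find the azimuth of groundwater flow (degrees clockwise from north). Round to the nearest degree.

Three-point gradient (reference MW-1): Δ to MW-2 = (90, -50, -2.1), Δ to MW-3 = (15, -95, -1.7).
∂h/∂x = -0.01468, ∂h/∂y = +0.01558 (det = -7800).
Flow direction (−∇h) has components (+0.01468 E, -0.01558 N).
Azimuth = atan2(E, N) = atan2(+0.01468, -0.01558) = 136.7° ≈ 137°.

137°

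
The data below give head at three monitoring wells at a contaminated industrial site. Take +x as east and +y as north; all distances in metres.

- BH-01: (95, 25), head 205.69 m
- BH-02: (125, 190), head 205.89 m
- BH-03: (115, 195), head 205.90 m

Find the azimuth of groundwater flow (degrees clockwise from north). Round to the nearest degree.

With h = a·x + b·y + c and BH-01 as origin, the differences give:
  30·a + 165·b = +0.20
  20·a + 170·b = +0.21
Eliminate b (×170 and ×165, subtract): 1800·a = -0.650 → a = ∂h/∂x = -0.0003611
Back-substitute: b = ∂h/∂y = +0.001278.
Flow direction (−∇h) has components (+0.0003611 E, -0.001278 N).
Azimuth = atan2(E, N) = atan2(+0.0003611, -0.001278) = 164.2° ≈ 164°.

164°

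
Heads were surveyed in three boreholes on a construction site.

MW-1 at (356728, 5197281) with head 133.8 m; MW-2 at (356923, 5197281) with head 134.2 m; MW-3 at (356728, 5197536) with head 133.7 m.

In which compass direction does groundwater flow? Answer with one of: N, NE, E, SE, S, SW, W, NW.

∂h/∂x = (134.2 − 133.8) / (356923 − 356728) = +0.002051
∂h/∂y = (133.7 − 133.8) / (5197536 − 5197281) = -0.0003922
Flow = −∇h = (-0.002051 east, +0.0003922 north), which points west.

W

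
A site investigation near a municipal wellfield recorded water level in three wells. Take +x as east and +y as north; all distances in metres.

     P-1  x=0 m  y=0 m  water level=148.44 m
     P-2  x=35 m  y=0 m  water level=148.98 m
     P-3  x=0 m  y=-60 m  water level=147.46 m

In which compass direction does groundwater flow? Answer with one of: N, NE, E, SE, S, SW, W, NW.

SW

∂h/∂x = (148.98 − 148.44) / (35 − 0) = +0.01543
∂h/∂y = (147.46 − 148.44) / (-60 − 0) = +0.01633
Flow = −∇h = (-0.01543 east, -0.01633 north), which points southwest.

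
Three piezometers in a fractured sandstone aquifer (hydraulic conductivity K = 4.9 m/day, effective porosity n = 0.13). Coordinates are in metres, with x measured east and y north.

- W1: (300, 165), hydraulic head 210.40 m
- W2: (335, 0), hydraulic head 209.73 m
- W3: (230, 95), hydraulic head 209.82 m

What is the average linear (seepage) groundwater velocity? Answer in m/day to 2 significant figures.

Taking W1 as reference: W2−W1 = (35, -165, -0.67); W3−W1 = (-70, -70, -0.58).
Determinant of the coordinate differences = 35·(-70) − (-70)·(-165) = -14000.
∂h/∂x = [(-0.67)·(-70) − (-0.58)·(-165)] / -14000 = +0.003486
∂h/∂y = [35·(-0.58) − (-70)·(-0.67)] / -14000 = +0.004800
|∇h| = √(0.003486² + 0.004800²) = 0.005932
Seepage velocity v = K·i/n = 4.9 × 0.005932 / 0.13 = 0.2236 m/day.

0.22 m/day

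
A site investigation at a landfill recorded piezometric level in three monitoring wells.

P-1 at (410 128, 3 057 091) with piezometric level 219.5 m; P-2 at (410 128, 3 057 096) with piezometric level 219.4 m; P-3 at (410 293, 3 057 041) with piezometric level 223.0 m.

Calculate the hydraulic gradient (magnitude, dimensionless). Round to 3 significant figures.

0.0251

Differences from P-1: to P-2 (Δx, Δy, Δh) = (0, 5, -0.1); to P-3 = (165, -50, +3.5).
Solve a·Δx + b·Δy = Δh: det = 0·(-50) − 165·5 = -825.
∂h/∂x = [(-0.1)·(-50) − (+3.5)·5] / -825 = +0.01515
∂h/∂y = [0·(+3.5) − 165·(-0.1)] / -825 = -0.02000
|∇h| = √(0.01515² + -0.02000²) = 0.02509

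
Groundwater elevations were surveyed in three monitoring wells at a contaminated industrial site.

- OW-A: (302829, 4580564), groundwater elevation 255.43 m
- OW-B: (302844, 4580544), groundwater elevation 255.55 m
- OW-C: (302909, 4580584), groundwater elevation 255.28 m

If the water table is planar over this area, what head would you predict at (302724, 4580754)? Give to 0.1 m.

With h = a·x + b·y + c and OW-A as origin, the differences give:
  15·a + (-20)·b = +0.12
  80·a + 20·b = -0.15
Eliminate b (×20 and ×(-20), subtract): 1900·a = -0.600 → a = ∂h/∂x = -0.0003158
Back-substitute: b = ∂h/∂y = -0.006237.
h(302724, 4580754) = 255.43 + (-0.0003158)·(-105) + (-0.006237)·(190) = 255.43 +0.033 -1.185 = 254.278 m.

254.3 m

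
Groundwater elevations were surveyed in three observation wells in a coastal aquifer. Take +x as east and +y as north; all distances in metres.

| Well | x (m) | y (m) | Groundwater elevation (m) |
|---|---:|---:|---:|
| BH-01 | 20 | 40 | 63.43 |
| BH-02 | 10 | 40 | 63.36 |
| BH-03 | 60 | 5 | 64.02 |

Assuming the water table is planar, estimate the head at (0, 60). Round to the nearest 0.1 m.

Three-point gradient (reference BH-01): Δ to BH-02 = (-10, 0, -0.07), Δ to BH-03 = (40, -35, +0.59).
∂h/∂x = +0.007000, ∂h/∂y = -0.008857 (det = 350).
h(0, 60) = 63.43 + (+0.007000)·(-20) + (-0.008857)·(20) = 63.43 -0.140 -0.177 = 63.113 m.

63.1 m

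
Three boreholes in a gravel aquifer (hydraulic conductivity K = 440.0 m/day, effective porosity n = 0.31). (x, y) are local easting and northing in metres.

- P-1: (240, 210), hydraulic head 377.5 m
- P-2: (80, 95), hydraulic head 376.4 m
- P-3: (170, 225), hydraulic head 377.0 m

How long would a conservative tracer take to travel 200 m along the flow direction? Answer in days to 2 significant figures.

20 days

Three-point gradient (reference P-1): Δ to P-2 = (-160, -115, -1.1), Δ to P-3 = (-70, 15, -0.5).
∂h/∂x = +0.007081, ∂h/∂y = -0.0002871 (det = -10450).
|∇h| = √(0.007081² + -0.0002871²) = 0.007087
Seepage velocity v = K·i/n = 440.0 × 0.007087 / 0.31 = 10.06 m/day.
t = 200 / 10.06 = 19.88 days.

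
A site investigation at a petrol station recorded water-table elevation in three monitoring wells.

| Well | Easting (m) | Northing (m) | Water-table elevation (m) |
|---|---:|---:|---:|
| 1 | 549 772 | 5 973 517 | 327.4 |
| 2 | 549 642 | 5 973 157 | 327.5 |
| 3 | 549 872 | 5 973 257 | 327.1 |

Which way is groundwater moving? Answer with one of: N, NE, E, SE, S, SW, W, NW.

E

Taking 1 as reference: 2−1 = (-130, -360, +0.1); 3−1 = (100, -260, -0.3).
Solve a·Δx + b·Δy = Δh: det = (-130)·(-260) − 100·(-360) = 69800.
∂h/∂x = [(+0.1)·(-260) − (-0.3)·(-360)] / 69800 = -0.001920
∂h/∂y = [(-130)·(-0.3) − 100·(+0.1)] / 69800 = +0.0004155
Flow = −∇h = (+0.001920 east, -0.0004155 north), which points east.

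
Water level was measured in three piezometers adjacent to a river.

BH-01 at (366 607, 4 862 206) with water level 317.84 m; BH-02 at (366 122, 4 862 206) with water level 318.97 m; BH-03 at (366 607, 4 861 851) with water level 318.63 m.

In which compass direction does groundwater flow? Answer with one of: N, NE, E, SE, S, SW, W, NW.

∂h/∂x = (318.97 − 317.84) / (366122 − 366607) = -0.002330
∂h/∂y = (318.63 − 317.84) / (4861851 − 4862206) = -0.002225
Flow = −∇h = (+0.002330 east, +0.002225 north), which points northeast.

NE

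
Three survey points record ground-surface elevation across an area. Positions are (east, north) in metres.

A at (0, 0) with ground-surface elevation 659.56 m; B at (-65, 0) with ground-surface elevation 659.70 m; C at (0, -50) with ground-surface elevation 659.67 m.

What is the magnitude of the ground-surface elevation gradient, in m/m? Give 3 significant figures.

∂z/∂x = (659.70 − 659.56) / (-65 − 0) = -0.002154
∂z/∂y = (659.67 − 659.56) / (-50 − 0) = -0.002200
|∇f| = √(-0.002154² + -0.002200²) = 0.003079 m/m

0.00308 m/m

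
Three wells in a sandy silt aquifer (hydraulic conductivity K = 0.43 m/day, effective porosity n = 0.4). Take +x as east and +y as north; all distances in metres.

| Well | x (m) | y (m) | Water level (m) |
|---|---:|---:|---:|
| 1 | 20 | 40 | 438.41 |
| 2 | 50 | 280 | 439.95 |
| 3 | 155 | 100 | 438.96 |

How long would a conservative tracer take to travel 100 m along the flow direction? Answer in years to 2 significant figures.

With h = a·x + b·y + c and 1 as origin, the differences give:
  30·a + 240·b = +1.54
  135·a + 60·b = +0.55
Eliminate b (×60 and ×240, subtract): -30600·a = -39.600 → a = ∂h/∂x = +0.001294
Back-substitute: b = ∂h/∂y = +0.006255.
|∇h| = √(0.001294² + 0.006255²) = 0.006387
Seepage velocity v = K·i/n = 0.43 × 0.006387 / 0.4 = 0.006866 m/day.
t = 100 / 0.006866 = 1.456e+04 days = 39.9 years.

40 years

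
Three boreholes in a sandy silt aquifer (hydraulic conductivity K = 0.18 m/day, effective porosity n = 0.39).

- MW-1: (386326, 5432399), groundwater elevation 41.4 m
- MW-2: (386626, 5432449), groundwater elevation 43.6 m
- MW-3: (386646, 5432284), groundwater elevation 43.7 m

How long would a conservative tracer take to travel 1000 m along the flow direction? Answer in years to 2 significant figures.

Taking MW-1 as reference: MW-2−MW-1 = (300, 50, +2.2); MW-3−MW-1 = (320, -115, +2.3).
Determinant of the coordinate differences = 300·(-115) − 320·50 = -50500.
∂h/∂x = [(+2.2)·(-115) − (+2.3)·50] / -50500 = +0.007287
∂h/∂y = [300·(+2.3) − 320·(+2.2)] / -50500 = +0.0002772
|∇h| = √(0.007287² + 0.0002772²) = 0.007292
Seepage velocity v = K·i/n = 0.18 × 0.007292 / 0.39 = 0.003366 m/day.
t = 1000 / 0.003366 = 2.971e+05 days = 813 years.

810 years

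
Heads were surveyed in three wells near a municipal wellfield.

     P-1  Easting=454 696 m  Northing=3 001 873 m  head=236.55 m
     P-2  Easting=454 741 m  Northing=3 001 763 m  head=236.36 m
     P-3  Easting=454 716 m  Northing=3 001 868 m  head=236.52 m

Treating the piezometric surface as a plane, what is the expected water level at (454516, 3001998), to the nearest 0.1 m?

236.9 m

With h = a·x + b·y + c and P-1 as origin, the differences give:
  45·a + (-110)·b = -0.19
  20·a + (-5)·b = -0.03
Eliminate b (×(-5) and ×(-110), subtract): 1975·a = -2.350 → a = ∂h/∂x = -0.001190
Back-substitute: b = ∂h/∂y = +0.001241.
h(454516, 3001998) = 236.55 + (-0.001190)·(-180) + (+0.001241)·(125) = 236.55 +0.214 +0.155 = 236.919 m.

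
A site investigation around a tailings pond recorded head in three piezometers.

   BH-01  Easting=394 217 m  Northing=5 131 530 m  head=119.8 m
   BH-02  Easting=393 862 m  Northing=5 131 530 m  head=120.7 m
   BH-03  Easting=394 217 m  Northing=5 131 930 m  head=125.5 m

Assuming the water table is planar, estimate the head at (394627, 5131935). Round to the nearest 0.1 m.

∂h/∂x = (120.7 − 119.8) / (393862 − 394217) = -0.002535
∂h/∂y = (125.5 − 119.8) / (5131930 − 5131530) = +0.01425
h(394627, 5131935) = 119.8 + (-0.002535)·(410) + (+0.01425)·(405) = 119.8 -1.039 +5.771 = 124.532 m.

124.5 m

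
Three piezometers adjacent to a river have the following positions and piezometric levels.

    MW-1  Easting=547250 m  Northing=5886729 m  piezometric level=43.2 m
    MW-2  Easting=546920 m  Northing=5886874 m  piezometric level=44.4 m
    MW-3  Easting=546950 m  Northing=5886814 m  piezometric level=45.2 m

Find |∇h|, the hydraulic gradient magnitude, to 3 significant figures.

0.0229

With h = a·x + b·y + c and MW-1 as origin, the differences give:
  (-330)·a + 145·b = +1.2
  (-300)·a + 85·b = +2.0
Eliminate b (×85 and ×145, subtract): 15450·a = -188.00 → a = ∂h/∂x = -0.01217
Back-substitute: b = ∂h/∂y = -0.01942.
|∇h| = √(-0.01217² + -0.01942²) = 0.02292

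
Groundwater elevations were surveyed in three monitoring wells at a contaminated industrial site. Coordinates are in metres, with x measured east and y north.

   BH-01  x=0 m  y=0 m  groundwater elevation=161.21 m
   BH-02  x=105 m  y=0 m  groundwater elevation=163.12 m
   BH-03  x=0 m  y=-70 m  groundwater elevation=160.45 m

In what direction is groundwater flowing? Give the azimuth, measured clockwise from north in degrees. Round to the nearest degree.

∂h/∂x = (163.12 − 161.21) / (105 − 0) = +0.01819
∂h/∂y = (160.45 − 161.21) / (-70 − 0) = +0.01086
Flow direction (−∇h) has components (-0.01819 E, -0.01086 N).
Azimuth = atan2(E, N) = atan2(-0.01819, -0.01086) = 239.2° ≈ 239°.

239°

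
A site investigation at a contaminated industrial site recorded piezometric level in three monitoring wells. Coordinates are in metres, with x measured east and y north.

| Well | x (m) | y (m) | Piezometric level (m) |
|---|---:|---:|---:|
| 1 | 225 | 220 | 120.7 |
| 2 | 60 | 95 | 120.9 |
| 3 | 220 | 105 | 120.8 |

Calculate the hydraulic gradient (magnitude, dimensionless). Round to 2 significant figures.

Differences from 1: to 2 (Δx, Δy, Δh) = (-165, -125, +0.2); to 3 = (-5, -115, +0.1).
Solve a·Δx + b·Δy = Δh: det = (-165)·(-115) − (-5)·(-125) = 18350.
∂h/∂x = [(+0.2)·(-115) − (+0.1)·(-125)] / 18350 = -0.0005722
∂h/∂y = [(-165)·(+0.1) − (-5)·(+0.2)] / 18350 = -0.0008447
|∇h| = √(-0.0005722² + -0.0008447²) = 0.00102

0.0010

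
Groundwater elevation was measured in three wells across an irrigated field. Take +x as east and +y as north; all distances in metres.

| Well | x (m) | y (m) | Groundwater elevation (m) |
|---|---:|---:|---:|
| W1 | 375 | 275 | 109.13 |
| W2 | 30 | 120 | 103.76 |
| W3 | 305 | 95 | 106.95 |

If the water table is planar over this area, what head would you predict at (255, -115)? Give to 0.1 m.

104.8 m

Taking W1 as reference: W2−W1 = (-345, -155, -5.37); W3−W1 = (-70, -180, -2.18).
Solve a·Δx + b·Δy = Δh: det = (-345)·(-180) − (-70)·(-155) = 51250.
∂h/∂x = [(-5.37)·(-180) − (-2.18)·(-155)] / 51250 = +0.01227
∂h/∂y = [(-345)·(-2.18) − (-70)·(-5.37)] / 51250 = +0.007340
h(255, -115) = 109.13 + (+0.01227)·(-120) + (+0.007340)·(-390) = 109.13 -1.472 -2.863 = 104.795 m.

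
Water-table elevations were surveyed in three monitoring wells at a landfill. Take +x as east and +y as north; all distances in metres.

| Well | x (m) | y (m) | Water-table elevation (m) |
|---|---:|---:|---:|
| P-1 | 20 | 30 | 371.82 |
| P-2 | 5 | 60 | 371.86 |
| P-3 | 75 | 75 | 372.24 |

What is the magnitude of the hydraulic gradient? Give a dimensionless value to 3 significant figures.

With h = a·x + b·y + c and P-1 as origin, the differences give:
  (-15)·a + 30·b = +0.04
  55·a + 45·b = +0.42
Eliminate b (×45 and ×30, subtract): -2325·a = -10.800 → a = ∂h/∂x = +0.004645
Back-substitute: b = ∂h/∂y = +0.003656.
|∇h| = √(0.004645² + 0.003656²) = 0.005911

0.00591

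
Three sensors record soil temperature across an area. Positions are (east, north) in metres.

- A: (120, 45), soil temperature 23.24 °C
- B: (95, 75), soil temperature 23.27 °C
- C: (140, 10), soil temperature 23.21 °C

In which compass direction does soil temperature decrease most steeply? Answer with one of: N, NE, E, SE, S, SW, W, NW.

Differences from A: to B (Δx, Δy, Δh) = (-25, 30, +0.03); to C = (20, -35, -0.03).
Determinant of the coordinate differences = (-25)·(-35) − 20·30 = 275.
∂T/∂x = [(+0.03)·(-35) − (-0.03)·30] / 275 = -0.0005455
∂T/∂y = [(-25)·(-0.03) − 20·(+0.03)] / 275 = +0.0005455
Steepest decrease is along −∇f = (+0.0005455 E, -0.0005455 N) → southeast.

SE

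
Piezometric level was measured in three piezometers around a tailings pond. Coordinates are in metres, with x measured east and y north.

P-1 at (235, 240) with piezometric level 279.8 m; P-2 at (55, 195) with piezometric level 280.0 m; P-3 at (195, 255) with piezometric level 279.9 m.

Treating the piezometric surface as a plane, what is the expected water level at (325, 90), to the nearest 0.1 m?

With h = a·x + b·y + c and P-1 as origin, the differences give:
  (-180)·a + (-45)·b = +0.2
  (-40)·a + 15·b = +0.1
Eliminate b (×15 and ×(-45), subtract): -4500·a = 7.50 → a = ∂h/∂x = -0.001667
Back-substitute: b = ∂h/∂y = +0.002222.
h(325, 90) = 279.8 + (-0.001667)·(90) + (+0.002222)·(-150) = 279.8 -0.150 -0.333 = 279.317 m.

279.3 m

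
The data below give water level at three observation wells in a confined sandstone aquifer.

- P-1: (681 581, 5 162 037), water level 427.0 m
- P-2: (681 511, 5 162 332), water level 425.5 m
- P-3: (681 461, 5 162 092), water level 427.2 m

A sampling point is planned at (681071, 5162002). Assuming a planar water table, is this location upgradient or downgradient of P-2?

upgradient

Differences from P-1: to P-2 (Δx, Δy, Δh) = (-70, 295, -1.5); to P-3 = (-120, 55, +0.2).
Solve a·Δx + b·Δy = Δh: det = (-70)·55 − (-120)·295 = 31550.
∂h/∂x = [(-1.5)·55 − (+0.2)·295] / 31550 = -0.004485
∂h/∂y = [(-70)·(+0.2) − (-120)·(-1.5)] / 31550 = -0.006149
Head at (681071, 5162002) = 427.0 + (-0.004485)·(-510) + (-0.006149)·(-35) = 429.50 m.
That is higher than the 425.5 m at P-2, so the point is upgradient.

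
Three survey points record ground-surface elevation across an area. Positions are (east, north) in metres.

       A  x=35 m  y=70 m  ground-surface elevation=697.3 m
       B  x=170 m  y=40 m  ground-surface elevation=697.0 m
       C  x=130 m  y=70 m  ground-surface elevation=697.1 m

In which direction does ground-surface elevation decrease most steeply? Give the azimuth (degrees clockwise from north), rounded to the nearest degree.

Taking A as reference: B−A = (135, -30, -0.3); C−A = (95, 0, -0.2).
Solve a·Δx + b·Δy = Δz: det = 135·0 − 95·(-30) = 2850.
∂z/∂x = [(-0.3)·0 − (-0.2)·(-30)] / 2850 = -0.002105
∂z/∂y = [135·(-0.2) − 95·(-0.3)] / 2850 = +0.0005263
Steepest decrease is along −∇f: components (+0.002105 E, -0.0005263 N).
Azimuth = atan2(+0.002105, -0.0005263) = 104.0° ≈ 104°.

104°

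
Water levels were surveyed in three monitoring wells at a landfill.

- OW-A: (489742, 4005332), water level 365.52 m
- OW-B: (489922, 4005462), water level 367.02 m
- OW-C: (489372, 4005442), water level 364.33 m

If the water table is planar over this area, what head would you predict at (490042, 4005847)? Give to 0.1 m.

369.5 m

With h = a·x + b·y + c and OW-A as origin, the differences give:
  180·a + 130·b = +1.50
  (-370)·a + 110·b = -1.19
Eliminate b (×110 and ×130, subtract): 67900·a = 319.700 → a = ∂h/∂x = +0.004708
Back-substitute: b = ∂h/∂y = +0.005019.
h(490042, 4005847) = 365.52 + (+0.004708)·(300) + (+0.005019)·(515) = 365.52 +1.413 +2.585 = 369.517 m.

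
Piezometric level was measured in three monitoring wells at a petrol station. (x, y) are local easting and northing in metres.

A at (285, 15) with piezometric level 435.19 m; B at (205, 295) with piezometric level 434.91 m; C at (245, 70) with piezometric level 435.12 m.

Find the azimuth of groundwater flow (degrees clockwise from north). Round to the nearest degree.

Taking A as reference: B−A = (-80, 280, -0.28); C−A = (-40, 55, -0.07).
Solve a·Δx + b·Δy = Δh: det = (-80)·55 − (-40)·280 = 6800.
∂h/∂x = [(-0.28)·55 − (-0.07)·280] / 6800 = +0.0006176
∂h/∂y = [(-80)·(-0.07) − (-40)·(-0.28)] / 6800 = -0.0008235
Flow direction (−∇h) has components (-0.0006176 E, +0.0008235 N).
Azimuth = atan2(E, N) = atan2(-0.0006176, +0.0008235) = 323.1° ≈ 323°.

323°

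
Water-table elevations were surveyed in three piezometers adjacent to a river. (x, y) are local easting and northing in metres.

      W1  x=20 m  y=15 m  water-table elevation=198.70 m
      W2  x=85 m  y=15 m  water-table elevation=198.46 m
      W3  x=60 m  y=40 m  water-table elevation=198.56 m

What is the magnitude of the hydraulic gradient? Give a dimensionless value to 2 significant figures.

Three-point gradient (reference W1): Δ to W2 = (65, 0, -0.24), Δ to W3 = (40, 25, -0.14).
∂h/∂x = -0.003692, ∂h/∂y = +0.0003077 (det = 1625).
|∇h| = √(-0.003692² + 0.0003077²) = 0.003705

0.0037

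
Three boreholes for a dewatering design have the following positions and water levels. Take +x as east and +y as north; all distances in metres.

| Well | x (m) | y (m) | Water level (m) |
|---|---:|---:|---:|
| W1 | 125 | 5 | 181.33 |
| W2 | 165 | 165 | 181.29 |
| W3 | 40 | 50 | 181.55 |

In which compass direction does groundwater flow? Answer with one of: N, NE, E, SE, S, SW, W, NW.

With h = a·x + b·y + c and W1 as origin, the differences give:
  40·a + 160·b = -0.04
  (-85)·a + 45·b = +0.22
Eliminate b (×45 and ×160, subtract): 15400·a = -37.000 → a = ∂h/∂x = -0.002403
Back-substitute: b = ∂h/∂y = +0.0003506.
Flow = −∇h = (+0.002403 east, -0.0003506 north), which points east.

E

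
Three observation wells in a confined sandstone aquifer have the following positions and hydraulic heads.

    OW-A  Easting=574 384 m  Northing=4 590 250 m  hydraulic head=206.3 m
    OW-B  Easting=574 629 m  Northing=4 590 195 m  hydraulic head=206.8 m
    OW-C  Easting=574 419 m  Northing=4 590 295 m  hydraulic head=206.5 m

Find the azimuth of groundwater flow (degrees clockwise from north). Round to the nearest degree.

With h = a·x + b·y + c and OW-A as origin, the differences give:
  245·a + (-55)·b = +0.5
  35·a + 45·b = +0.2
Eliminate b (×45 and ×(-55), subtract): 12950·a = 33.50 → a = ∂h/∂x = +0.002587
Back-substitute: b = ∂h/∂y = +0.002432.
Flow direction (−∇h) has components (-0.002587 E, -0.002432 N).
Azimuth = atan2(E, N) = atan2(-0.002587, -0.002432) = 226.8° ≈ 227°.

227°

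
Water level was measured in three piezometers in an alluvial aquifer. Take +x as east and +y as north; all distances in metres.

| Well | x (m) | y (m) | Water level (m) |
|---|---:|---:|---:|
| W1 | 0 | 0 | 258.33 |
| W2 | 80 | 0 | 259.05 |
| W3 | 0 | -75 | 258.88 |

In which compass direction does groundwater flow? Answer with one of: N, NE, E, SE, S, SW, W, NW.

NW

∂h/∂x = (259.05 − 258.33) / (80 − 0) = +0.009000
∂h/∂y = (258.88 − 258.33) / (-75 − 0) = -0.007333
Flow = −∇h = (-0.009000 east, +0.007333 north), which points northwest.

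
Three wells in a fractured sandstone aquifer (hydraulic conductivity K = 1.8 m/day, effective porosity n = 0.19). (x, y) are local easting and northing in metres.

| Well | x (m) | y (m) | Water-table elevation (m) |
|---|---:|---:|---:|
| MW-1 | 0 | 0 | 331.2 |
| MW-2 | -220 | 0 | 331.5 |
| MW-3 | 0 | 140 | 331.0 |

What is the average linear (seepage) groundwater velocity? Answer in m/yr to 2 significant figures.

6.8 m/yr

∂h/∂x = (331.5 − 331.2) / (-220 − 0) = -0.001364
∂h/∂y = (331.0 − 331.2) / (140 − 0) = -0.001429
|∇h| = √(-0.001364² + -0.001429²) = 0.001975
Seepage velocity v = K·i/n = 1.8 × 0.001975 / 0.19 = 0.01871 m/day = 6.834 m/yr.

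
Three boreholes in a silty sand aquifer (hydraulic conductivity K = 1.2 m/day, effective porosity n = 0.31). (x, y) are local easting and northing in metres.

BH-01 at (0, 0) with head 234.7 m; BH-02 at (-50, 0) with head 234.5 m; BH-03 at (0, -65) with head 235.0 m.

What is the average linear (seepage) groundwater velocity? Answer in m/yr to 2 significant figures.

8.6 m/yr

∂h/∂x = (234.5 − 234.7) / (-50 − 0) = +0.004000
∂h/∂y = (235.0 − 234.7) / (-65 − 0) = -0.004615
|∇h| = √(0.004000² + -0.004615²) = 0.006107
Seepage velocity v = K·i/n = 1.2 × 0.006107 / 0.31 = 0.02364 m/day = 8.635 m/yr.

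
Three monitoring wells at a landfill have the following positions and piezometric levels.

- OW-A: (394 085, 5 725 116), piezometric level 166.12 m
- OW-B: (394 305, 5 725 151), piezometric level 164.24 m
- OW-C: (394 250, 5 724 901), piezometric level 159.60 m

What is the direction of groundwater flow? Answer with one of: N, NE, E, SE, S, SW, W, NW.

Differences from OW-A: to OW-B (Δx, Δy, Δh) = (220, 35, -1.88); to OW-C = (165, -215, -6.52).
Determinant of the coordinate differences = 220·(-215) − 165·35 = -53075.
∂h/∂x = [(-1.88)·(-215) − (-6.52)·35] / -53075 = -0.01192
∂h/∂y = [220·(-6.52) − 165·(-1.88)] / -53075 = +0.02118
Flow = −∇h = (+0.01192 east, -0.02118 north), which points southeast.

SE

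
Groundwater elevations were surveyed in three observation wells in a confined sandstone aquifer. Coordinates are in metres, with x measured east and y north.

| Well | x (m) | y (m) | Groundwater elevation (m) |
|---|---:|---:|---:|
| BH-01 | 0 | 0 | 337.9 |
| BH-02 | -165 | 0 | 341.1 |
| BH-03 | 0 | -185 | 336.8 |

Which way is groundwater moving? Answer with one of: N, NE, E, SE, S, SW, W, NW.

E

∂h/∂x = (341.1 − 337.9) / (-165 − 0) = -0.01939
∂h/∂y = (336.8 − 337.9) / (-185 − 0) = +0.005946
Flow = −∇h = (+0.01939 east, -0.005946 north), which points east.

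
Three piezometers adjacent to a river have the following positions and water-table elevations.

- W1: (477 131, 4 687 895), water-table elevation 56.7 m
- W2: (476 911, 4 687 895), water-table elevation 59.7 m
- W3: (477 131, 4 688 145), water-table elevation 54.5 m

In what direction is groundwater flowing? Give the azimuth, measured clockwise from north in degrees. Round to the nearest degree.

057°

∂h/∂x = (59.7 − 56.7) / (476911 − 477131) = -0.01364
∂h/∂y = (54.5 − 56.7) / (4688145 − 4687895) = -0.008800
Flow direction (−∇h) has components (+0.01364 E, +0.008800 N).
Azimuth = atan2(E, N) = atan2(+0.01364, +0.008800) = 57.2° ≈ 057°.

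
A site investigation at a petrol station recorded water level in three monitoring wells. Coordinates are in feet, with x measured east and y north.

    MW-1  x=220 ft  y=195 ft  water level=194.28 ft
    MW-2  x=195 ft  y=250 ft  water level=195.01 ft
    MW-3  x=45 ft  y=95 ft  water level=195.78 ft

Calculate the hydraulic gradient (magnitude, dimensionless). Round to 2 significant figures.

With h = a·x + b·y + c and MW-1 as origin, the differences give:
  (-25)·a + 55·b = +0.73
  (-175)·a + (-100)·b = +1.50
Eliminate b (×(-100) and ×55, subtract): 12125·a = -155.500 → a = ∂h/∂x = -0.01282
Back-substitute: b = ∂h/∂y = +0.007443.
|∇h| = √(-0.01282² + 0.007443²) = 0.01482

0.015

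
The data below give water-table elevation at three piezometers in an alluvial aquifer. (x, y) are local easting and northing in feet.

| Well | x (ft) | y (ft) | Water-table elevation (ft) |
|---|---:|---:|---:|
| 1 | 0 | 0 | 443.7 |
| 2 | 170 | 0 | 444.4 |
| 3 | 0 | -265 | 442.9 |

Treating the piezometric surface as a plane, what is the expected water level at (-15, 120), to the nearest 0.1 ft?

∂h/∂x = (444.4 − 443.7) / (170 − 0) = +0.004118
∂h/∂y = (442.9 − 443.7) / (-265 − 0) = +0.003019
h(-15, 120) = 443.7 + (+0.004118)·(-15) + (+0.003019)·(120) = 443.7 -0.062 +0.362 = 444.000 ft.

444.0 ft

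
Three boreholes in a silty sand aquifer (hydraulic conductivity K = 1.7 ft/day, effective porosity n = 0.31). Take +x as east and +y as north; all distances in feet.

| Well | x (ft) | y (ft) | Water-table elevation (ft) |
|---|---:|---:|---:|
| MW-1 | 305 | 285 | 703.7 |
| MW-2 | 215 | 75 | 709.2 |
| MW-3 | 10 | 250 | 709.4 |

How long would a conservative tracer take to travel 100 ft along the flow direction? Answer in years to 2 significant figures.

Differences from MW-1: to MW-2 (Δx, Δy, Δh) = (-90, -210, +5.5); to MW-3 = (-295, -35, +5.7).
Solve a·Δx + b·Δy = Δh: det = (-90)·(-35) − (-295)·(-210) = -58800.
∂h/∂x = [(+5.5)·(-35) − (+5.7)·(-210)] / -58800 = -0.01708
∂h/∂y = [(-90)·(+5.7) − (-295)·(+5.5)] / -58800 = -0.01887
|∇h| = √(-0.01708² + -0.01887²) = 0.02545
Seepage velocity v = K·i/n = 1.7 × 0.02545 / 0.31 = 0.1396 ft/day.
t = 100 / 0.1396 = 716.3 days = 1.96 years.

2.0 years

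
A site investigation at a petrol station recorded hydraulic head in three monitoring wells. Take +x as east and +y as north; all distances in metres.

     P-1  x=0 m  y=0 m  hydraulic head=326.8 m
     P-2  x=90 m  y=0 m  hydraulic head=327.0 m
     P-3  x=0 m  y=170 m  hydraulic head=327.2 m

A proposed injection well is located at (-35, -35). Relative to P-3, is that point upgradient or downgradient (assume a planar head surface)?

∂h/∂x = (327.0 − 326.8) / (90 − 0) = +0.002222
∂h/∂y = (327.2 − 326.8) / (170 − 0) = +0.002353
Head at (-35, -35) = 326.8 + (+0.002222)·(-35) + (+0.002353)·(-35) = 326.64 m.
That is lower than the 327.2 m at P-3, so the point is downgradient.

downgradient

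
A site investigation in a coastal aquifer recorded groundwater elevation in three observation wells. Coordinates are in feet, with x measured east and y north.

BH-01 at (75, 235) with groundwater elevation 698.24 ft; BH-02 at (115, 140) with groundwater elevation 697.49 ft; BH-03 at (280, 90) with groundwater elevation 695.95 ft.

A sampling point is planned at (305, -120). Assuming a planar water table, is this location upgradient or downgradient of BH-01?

Three-point gradient (reference BH-01): Δ to BH-02 = (40, -95, -0.75), Δ to BH-03 = (205, -145, -2.29).
∂h/∂x = -0.007956, ∂h/∂y = +0.004545 (det = 13675).
Head at (305, -120) = 698.24 + (-0.007956)·(230) + (+0.004545)·(-355) = 694.80 ft.
That is lower than the 698.24 ft at BH-01, so the point is downgradient.

downgradient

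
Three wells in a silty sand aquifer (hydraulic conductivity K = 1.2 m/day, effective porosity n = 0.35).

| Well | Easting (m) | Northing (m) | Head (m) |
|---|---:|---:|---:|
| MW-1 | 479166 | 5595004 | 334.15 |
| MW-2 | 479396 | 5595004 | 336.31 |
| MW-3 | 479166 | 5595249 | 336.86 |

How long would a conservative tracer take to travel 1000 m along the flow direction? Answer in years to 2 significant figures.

∂h/∂x = (336.31 − 334.15) / (479396 − 479166) = +0.009391
∂h/∂y = (336.86 − 334.15) / (5595249 − 5595004) = +0.01106
|∇h| = √(0.009391² + 0.01106²) = 0.01451
Seepage velocity v = K·i/n = 1.2 × 0.01451 / 0.35 = 0.04975 m/day.
t = 1000 / 0.04975 = 2.01e+04 days = 55 years.

55 years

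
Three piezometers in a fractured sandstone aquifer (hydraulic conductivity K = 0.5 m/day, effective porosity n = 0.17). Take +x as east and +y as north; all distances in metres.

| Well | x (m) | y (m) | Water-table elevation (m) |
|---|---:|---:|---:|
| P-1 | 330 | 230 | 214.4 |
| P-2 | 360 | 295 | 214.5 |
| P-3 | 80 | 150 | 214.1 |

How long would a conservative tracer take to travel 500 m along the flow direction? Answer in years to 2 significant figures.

330 years

Taking P-1 as reference: P-2−P-1 = (30, 65, +0.1); P-3−P-1 = (-250, -80, -0.3).
Solve a·Δx + b·Δy = Δh: det = 30·(-80) − (-250)·65 = 13850.
∂h/∂x = [(+0.1)·(-80) − (-0.3)·65] / 13850 = +0.0008303
∂h/∂y = [30·(-0.3) − (-250)·(+0.1)] / 13850 = +0.001155
|∇h| = √(0.0008303² + 0.001155²) = 0.001422
Seepage velocity v = K·i/n = 0.5 × 0.001422 / 0.17 = 0.004182 m/day.
t = 500 / 0.004182 = 1.196e+05 days = 327 years.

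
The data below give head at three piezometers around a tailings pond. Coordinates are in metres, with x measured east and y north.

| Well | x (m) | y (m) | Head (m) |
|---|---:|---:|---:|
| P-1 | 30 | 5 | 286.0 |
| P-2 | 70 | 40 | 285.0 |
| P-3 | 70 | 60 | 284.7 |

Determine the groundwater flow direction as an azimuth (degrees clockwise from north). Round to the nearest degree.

038°

With h = a·x + b·y + c and P-1 as origin, the differences give:
  40·a + 35·b = -1.0
  40·a + 55·b = -1.3
Eliminate b (×55 and ×35, subtract): 800·a = -9.50 → a = ∂h/∂x = -0.01187
Back-substitute: b = ∂h/∂y = -0.01500.
Flow direction (−∇h) has components (+0.01187 E, +0.01500 N).
Azimuth = atan2(E, N) = atan2(+0.01187, +0.01500) = 38.4° ≈ 038°.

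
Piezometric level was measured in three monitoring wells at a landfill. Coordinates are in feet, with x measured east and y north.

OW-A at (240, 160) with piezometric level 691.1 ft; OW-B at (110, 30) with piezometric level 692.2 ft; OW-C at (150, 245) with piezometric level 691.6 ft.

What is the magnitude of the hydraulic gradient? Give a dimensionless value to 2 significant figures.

Differences from OW-A: to OW-B (Δx, Δy, Δh) = (-130, -130, +1.1); to OW-C = (-90, 85, +0.5).
Solve a·Δx + b·Δy = Δh: det = (-130)·85 − (-90)·(-130) = -22750.
∂h/∂x = [(+1.1)·85 − (+0.5)·(-130)] / -22750 = -0.006967
∂h/∂y = [(-130)·(+0.5) − (-90)·(+1.1)] / -22750 = -0.001495
|∇h| = √(-0.006967² + -0.001495²) = 0.007126

0.0071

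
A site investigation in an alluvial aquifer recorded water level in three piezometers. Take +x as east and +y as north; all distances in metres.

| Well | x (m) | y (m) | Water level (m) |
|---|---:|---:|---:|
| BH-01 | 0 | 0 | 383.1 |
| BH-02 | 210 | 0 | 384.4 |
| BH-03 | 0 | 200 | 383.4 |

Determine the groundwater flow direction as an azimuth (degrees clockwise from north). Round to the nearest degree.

256°

∂h/∂x = (384.4 − 383.1) / (210 − 0) = +0.006190
∂h/∂y = (383.4 − 383.1) / (200 − 0) = +0.001500
Flow direction (−∇h) has components (-0.006190 E, -0.001500 N).
Azimuth = atan2(E, N) = atan2(-0.006190, -0.001500) = 256.4° ≈ 256°.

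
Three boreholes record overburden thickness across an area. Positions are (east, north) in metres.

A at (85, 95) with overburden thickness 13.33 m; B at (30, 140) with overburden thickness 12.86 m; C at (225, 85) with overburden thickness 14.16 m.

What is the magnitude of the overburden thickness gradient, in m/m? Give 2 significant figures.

0.0067 m/m

Three-point gradient (reference A): Δ to B = (-55, 45, -0.47), Δ to C = (140, -10, +0.83).
∂d/∂x = +0.005678, ∂d/∂y = -0.003504 (det = -5750).
|∇f| = √(0.005678² + -0.003504²) = 0.006672 m/m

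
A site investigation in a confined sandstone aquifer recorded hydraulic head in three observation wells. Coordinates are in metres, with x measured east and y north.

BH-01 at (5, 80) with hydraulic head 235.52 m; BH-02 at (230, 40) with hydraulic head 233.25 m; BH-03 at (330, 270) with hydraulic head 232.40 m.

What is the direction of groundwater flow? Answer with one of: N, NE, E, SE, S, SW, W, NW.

E

Differences from BH-01: to BH-02 (Δx, Δy, Δh) = (225, -40, -2.27); to BH-03 = (325, 190, -3.12).
Solve a·Δx + b·Δy = Δh: det = 225·190 − 325·(-40) = 55750.
∂h/∂x = [(-2.27)·190 − (-3.12)·(-40)] / 55750 = -0.009975
∂h/∂y = [225·(-3.12) − 325·(-2.27)] / 55750 = +0.0006413
Flow = −∇h = (+0.009975 east, -0.0006413 north), which points east.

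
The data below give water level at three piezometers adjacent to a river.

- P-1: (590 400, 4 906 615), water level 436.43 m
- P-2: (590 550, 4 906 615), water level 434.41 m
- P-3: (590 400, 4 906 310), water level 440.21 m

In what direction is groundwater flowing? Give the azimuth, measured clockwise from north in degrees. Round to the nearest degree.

∂h/∂x = (434.41 − 436.43) / (590550 − 590400) = -0.01347
∂h/∂y = (440.21 − 436.43) / (4906310 − 4906615) = -0.01239
Flow direction (−∇h) has components (+0.01347 E, +0.01239 N).
Azimuth = atan2(E, N) = atan2(+0.01347, +0.01239) = 47.4° ≈ 047°.

047°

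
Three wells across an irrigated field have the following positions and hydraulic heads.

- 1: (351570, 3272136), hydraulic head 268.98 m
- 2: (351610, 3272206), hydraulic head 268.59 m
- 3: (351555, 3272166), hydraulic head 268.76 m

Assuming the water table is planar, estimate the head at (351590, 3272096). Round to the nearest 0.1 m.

Taking 1 as reference: 2−1 = (40, 70, -0.39); 3−1 = (-15, 30, -0.22).
Determinant of the coordinate differences = 40·30 − (-15)·70 = 2250.
∂h/∂x = [(-0.39)·30 − (-0.22)·70] / 2250 = +0.001644
∂h/∂y = [40·(-0.22) − (-15)·(-0.39)] / 2250 = -0.006511
h(351590, 3272096) = 268.98 + (+0.001644)·(20) + (-0.006511)·(-40) = 268.98 +0.033 +0.260 = 269.273 m.

269.3 m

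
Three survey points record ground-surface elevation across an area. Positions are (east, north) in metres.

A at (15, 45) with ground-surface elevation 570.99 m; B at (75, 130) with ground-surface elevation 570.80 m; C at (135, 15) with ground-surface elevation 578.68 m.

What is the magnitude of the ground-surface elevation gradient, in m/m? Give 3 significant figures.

0.0674 m/m

Three-point gradient (reference A): Δ to B = (60, 85, -0.19), Δ to C = (120, -30, +7.69).
∂z/∂x = +0.05400, ∂z/∂y = -0.04035 (det = -12000).
|∇f| = √(0.05400² + -0.04035²) = 0.06741 m/m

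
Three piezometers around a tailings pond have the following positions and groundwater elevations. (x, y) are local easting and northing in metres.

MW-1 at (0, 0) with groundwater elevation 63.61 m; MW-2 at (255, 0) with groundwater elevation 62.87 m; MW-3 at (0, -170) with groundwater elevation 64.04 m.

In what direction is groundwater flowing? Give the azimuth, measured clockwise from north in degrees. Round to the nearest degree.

049°

∂h/∂x = (62.87 − 63.61) / (255 − 0) = -0.002902
∂h/∂y = (64.04 − 63.61) / (-170 − 0) = -0.002529
Flow direction (−∇h) has components (+0.002902 E, +0.002529 N).
Azimuth = atan2(E, N) = atan2(+0.002902, +0.002529) = 48.9° ≈ 049°.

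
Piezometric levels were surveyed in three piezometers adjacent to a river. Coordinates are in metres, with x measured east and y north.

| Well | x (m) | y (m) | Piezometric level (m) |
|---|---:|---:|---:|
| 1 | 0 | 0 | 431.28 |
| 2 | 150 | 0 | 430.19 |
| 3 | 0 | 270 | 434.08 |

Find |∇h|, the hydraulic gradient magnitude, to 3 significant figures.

∂h/∂x = (430.19 − 431.28) / (150 − 0) = -0.007267
∂h/∂y = (434.08 − 431.28) / (270 − 0) = +0.01037
|∇h| = √(-0.007267² + 0.01037²) = 0.01266

0.0127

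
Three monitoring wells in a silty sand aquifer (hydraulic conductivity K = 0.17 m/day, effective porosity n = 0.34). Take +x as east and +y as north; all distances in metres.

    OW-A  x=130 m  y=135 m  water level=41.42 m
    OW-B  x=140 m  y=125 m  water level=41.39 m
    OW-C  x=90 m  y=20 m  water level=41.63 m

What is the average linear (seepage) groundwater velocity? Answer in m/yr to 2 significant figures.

Differences from OW-A: to OW-B (Δx, Δy, Δh) = (10, -10, -0.03); to OW-C = (-40, -115, +0.21).
Determinant of the coordinate differences = 10·(-115) − (-40)·(-10) = -1550.
∂h/∂x = [(-0.03)·(-115) − (+0.21)·(-10)] / -1550 = -0.003581
∂h/∂y = [10·(+0.21) − (-40)·(-0.03)] / -1550 = -0.0005806
|∇h| = √(-0.003581² + -0.0005806²) = 0.003628
Seepage velocity v = K·i/n = 0.17 × 0.003628 / 0.34 = 0.001814 m/day = 0.6626 m/yr.

0.66 m/yr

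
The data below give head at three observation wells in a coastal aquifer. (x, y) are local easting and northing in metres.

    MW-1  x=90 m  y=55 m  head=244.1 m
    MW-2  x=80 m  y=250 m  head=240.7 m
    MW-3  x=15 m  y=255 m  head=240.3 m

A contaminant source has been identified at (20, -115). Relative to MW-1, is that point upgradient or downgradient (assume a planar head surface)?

upgradient

Taking MW-1 as reference: MW-2−MW-1 = (-10, 195, -3.4); MW-3−MW-1 = (-75, 200, -3.8).
Solve a·Δx + b·Δy = Δh: det = (-10)·200 − (-75)·195 = 12625.
∂h/∂x = [(-3.4)·200 − (-3.8)·195] / 12625 = +0.004832
∂h/∂y = [(-10)·(-3.8) − (-75)·(-3.4)] / 12625 = -0.01719
Head at (20, -115) = 244.1 + (+0.004832)·(-70) + (-0.01719)·(-170) = 246.68 m.
That is higher than the 244.1 m at MW-1, so the point is upgradient.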